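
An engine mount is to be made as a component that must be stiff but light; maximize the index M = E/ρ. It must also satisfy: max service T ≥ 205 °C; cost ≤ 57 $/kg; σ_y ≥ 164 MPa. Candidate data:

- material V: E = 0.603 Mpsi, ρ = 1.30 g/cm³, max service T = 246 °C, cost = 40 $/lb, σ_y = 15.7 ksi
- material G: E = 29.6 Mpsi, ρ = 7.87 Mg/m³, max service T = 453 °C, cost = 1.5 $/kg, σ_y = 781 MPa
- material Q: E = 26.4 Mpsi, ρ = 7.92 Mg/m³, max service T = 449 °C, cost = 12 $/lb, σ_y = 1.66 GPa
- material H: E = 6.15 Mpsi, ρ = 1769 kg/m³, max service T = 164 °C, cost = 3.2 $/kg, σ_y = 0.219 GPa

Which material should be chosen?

material G

Screen on constraints: max service T ≥ 205 °C; cost ≤ 57 $/kg; σ_y ≥ 164 MPa. Survivors: material G, material Q.
Convert each candidate to consistent units, then evaluate M:
  material G: E = 204.1 GPa, ρ = 7870 kg/m³
  material Q: E = 182.0 GPa, ρ = 7920 kg/m³
  material G: M = 25.9 MN·m/kg
  material Q: M = 23.0 MN·m/kg
Material G ranks first.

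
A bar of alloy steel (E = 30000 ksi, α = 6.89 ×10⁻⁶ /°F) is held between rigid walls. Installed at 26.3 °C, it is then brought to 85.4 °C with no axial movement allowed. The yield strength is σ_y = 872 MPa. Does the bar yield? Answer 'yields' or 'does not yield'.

E = 30000 ksi = 206.8 GPa.
α = 6.89×10⁻⁶/°F × 9/5 = 12.4×10⁻⁶/K.
ΔT = 59.10 K. Constrained thermal stress σ = E·α·ΔT = 206.8×10³ MPa × 12.4×10⁻⁶ × 59.10 = 152 MPa (compressive).
Compare to σ_y = 872 MPa: σ < σ_y, so it does not yield.

does not yield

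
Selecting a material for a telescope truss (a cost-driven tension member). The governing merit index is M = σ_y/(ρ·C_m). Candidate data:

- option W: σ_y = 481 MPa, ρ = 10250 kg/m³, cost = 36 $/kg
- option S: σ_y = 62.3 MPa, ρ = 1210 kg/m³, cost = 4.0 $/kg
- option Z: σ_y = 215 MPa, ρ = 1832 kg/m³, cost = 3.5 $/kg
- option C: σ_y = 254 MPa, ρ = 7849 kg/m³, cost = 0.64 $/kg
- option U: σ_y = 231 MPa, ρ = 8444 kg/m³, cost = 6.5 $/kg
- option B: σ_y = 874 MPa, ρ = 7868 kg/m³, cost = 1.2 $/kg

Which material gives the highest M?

Per-candidate index values:
  option B: M = 92.6 kN·m per $
  option C: M = 50.6 kN·m per $
  option Z: M = 33.5 kN·m per $
  option S: M = 12.9 kN·m per $
  option U: M = 4.21 kN·m per $
  option W: M = 1.30 kN·m per $
The maximum is for option B.

option B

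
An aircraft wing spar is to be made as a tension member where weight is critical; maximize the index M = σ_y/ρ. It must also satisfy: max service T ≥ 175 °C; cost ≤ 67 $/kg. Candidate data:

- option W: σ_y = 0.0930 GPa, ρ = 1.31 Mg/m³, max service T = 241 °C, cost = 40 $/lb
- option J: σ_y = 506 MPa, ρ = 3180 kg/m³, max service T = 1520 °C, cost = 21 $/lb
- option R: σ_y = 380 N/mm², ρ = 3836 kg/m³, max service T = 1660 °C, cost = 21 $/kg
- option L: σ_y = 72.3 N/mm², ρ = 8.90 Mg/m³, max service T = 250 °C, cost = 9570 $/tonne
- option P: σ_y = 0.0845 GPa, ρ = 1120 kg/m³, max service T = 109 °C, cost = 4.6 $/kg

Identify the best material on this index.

Screen on constraints: max service T ≥ 175 °C; cost ≤ 67 $/kg. Survivors: option J, option R, option L.
Putting every candidate on a common basis:
  option J: σ_y = 506.0 MPa, ρ = 3180 kg/m³
  option R: σ_y = 380.0 MPa, ρ = 3836 kg/m³
  option L: σ_y = 72.30 MPa, ρ = 8900 kg/m³
  option J: M = 159 kN·m/kg
  option R: M = 99.1 kN·m/kg
  option L: M = 8.12 kN·m/kg
Option J ranks first.

option J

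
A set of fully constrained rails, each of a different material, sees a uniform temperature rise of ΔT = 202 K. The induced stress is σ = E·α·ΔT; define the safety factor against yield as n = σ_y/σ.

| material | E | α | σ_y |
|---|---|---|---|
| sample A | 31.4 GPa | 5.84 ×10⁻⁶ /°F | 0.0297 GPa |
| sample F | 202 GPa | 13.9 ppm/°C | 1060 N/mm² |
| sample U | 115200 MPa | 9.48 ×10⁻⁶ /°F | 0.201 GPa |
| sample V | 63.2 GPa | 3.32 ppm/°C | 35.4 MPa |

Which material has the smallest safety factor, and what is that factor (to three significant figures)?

sample A, n = 0.445

With everything in SI (GPa, ×10⁻⁶/K, MPa):
  sample A: E = 31.40, α = 10.5, σ_y = 29.70 → σ = 66.7 MPa, n = 0.445
  sample F: E = 202.0, α = 13.9, σ_y = 1060 → σ = 567 MPa, n = 1.87
  sample U: E = 115.2, α = 17.1, σ_y = 201.0 → σ = 397 MPa, n = 0.506
  sample V: E = 63.20, α = 3.32, σ_y = 35.40 → σ = 42.4 MPa, n = 0.835
The minimum is sample A at n = 0.445.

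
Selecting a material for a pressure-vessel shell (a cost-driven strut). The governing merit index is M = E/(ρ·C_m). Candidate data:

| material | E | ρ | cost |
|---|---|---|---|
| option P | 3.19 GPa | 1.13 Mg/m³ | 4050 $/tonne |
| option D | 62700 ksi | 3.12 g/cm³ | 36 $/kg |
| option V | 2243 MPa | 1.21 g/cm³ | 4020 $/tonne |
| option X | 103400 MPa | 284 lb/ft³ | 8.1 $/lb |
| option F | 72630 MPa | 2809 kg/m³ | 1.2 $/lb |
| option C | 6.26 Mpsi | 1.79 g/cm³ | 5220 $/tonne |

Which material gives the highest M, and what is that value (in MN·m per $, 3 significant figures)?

option F, M = 9.77 MN·m per $

Putting every candidate on a common basis:
  option P: E = 3.190 GPa, ρ = 1130 kg/m³, cost = 4.050 $/kg
  option D: E = 432.3 GPa, ρ = 3120 kg/m³, cost = 36.00 $/kg
  option V: E = 2.243 GPa, ρ = 1210 kg/m³, cost = 4.020 $/kg
  option X: E = 103.4 GPa, ρ = 4549 kg/m³, cost = 17.86 $/kg
  option F: E = 72.63 GPa, ρ = 2809 kg/m³, cost = 2.646 $/kg
  option C: E = 43.16 GPa, ρ = 1790 kg/m³, cost = 5.220 $/kg
  option F: M = 9.77 MN·m per $
  option C: M = 4.62 MN·m per $
  option D: M = 3.85 MN·m per $
  option X: M = 1.27 MN·m per $
  option P: M = 0.697 MN·m per $
  option V: M = 0.461 MN·m per $
The maximum is for option F.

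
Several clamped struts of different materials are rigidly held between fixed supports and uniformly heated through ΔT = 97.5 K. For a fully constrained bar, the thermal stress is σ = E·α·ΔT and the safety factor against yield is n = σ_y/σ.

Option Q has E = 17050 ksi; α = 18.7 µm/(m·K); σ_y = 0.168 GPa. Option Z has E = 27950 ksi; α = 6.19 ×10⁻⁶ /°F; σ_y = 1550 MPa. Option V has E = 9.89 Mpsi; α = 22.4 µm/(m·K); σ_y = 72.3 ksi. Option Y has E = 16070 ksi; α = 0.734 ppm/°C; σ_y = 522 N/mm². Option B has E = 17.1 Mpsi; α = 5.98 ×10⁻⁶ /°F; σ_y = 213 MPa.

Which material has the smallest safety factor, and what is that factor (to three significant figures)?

option Q, n = 0.784

With everything in SI (GPa, ×10⁻⁶/K, MPa):
  option Q: E = 117.6, α = 18.7, σ_y = 168.0 → σ = 214 MPa, n = 0.784
  option Z: E = 192.7, α = 11.1, σ_y = 1550 → σ = 209 MPa, n = 7.40
  option V: E = 68.19, α = 22.4, σ_y = 498.5 → σ = 149 MPa, n = 3.35
  option Y: E = 110.8, α = 0.734, σ_y = 522.0 → σ = 7.93 MPa, n = 65.8
  option B: E = 117.9, α = 10.8, σ_y = 213.0 → σ = 124 MPa, n = 1.72
The minimum is option Q at n = 0.784.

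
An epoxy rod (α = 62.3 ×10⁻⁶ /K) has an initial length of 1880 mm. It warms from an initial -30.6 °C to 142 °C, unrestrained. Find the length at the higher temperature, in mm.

ΔT = 142 − (-30.6) = 172.6 K.
ΔL = α·L₀·ΔT = 62.3×10⁻⁶ × 1880 mm × 172.6 K = 20.2 mm.
L = L₀ + ΔL = 1880 + 20.2 = 1900.2 mm.

1900.2 mm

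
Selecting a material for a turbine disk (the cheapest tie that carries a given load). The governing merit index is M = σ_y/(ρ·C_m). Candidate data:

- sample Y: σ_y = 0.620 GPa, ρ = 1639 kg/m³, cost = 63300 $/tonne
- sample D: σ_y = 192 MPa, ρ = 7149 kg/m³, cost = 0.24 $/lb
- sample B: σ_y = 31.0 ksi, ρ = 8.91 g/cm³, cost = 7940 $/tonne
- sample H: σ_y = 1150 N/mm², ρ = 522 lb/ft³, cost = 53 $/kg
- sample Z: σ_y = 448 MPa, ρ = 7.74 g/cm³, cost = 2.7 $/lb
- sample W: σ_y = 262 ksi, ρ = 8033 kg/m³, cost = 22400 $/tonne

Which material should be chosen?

sample D

In SI units:
  sample Y: σ_y = 620.0 MPa, ρ = 1639 kg/m³, cost = 63.30 $/kg
  sample D: σ_y = 192.0 MPa, ρ = 7149 kg/m³, cost = 0.5291 $/kg
  sample B: σ_y = 213.7 MPa, ρ = 8910 kg/m³, cost = 7.940 $/kg
  sample H: σ_y = 1150 MPa, ρ = 8362 kg/m³, cost = 53.00 $/kg
  sample Z: σ_y = 448.0 MPa, ρ = 7740 kg/m³, cost = 5.952 $/kg
  sample W: σ_y = 1806 MPa, ρ = 8033 kg/m³, cost = 22.40 $/kg
  sample D: M = 50.8 kN·m per $
  sample W: M = 10.0 kN·m per $
  sample Z: M = 9.72 kN·m per $
  sample Y: M = 5.98 kN·m per $
  sample B: M = 3.02 kN·m per $
  sample H: M = 2.59 kN·m per $
Sample D ranks first.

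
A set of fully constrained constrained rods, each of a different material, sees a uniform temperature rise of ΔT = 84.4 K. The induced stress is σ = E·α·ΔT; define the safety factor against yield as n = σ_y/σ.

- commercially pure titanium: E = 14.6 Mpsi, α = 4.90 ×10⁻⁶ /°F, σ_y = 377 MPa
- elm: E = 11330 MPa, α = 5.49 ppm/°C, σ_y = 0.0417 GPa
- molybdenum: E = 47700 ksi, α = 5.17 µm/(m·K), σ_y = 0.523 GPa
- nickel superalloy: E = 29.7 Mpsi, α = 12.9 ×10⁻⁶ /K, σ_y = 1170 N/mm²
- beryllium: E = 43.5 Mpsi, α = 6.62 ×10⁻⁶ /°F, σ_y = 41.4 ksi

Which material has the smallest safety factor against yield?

beryllium

In consistent units (E in GPa, α in ×10⁻⁶/K, σ_y in MPa):
  commercially pure titanium: E = 100.7, α = 8.82, σ_y = 377.0 → σ = 74.9 MPa, n = 5.03
  elm: E = 11.33, α = 5.49, σ_y = 41.70 → σ = 5.25 MPa, n = 7.94
  molybdenum: E = 328.9, α = 5.17, σ_y = 523.0 → σ = 144 MPa, n = 3.64
  nickel superalloy: E = 204.8, α = 12.9, σ_y = 1170 → σ = 223 MPa, n = 5.25
  beryllium: E = 299.9, α = 11.9, σ_y = 285.4 → σ = 302 MPa, n = 0.946
Beryllium has the lowest safety factor, n = 0.946.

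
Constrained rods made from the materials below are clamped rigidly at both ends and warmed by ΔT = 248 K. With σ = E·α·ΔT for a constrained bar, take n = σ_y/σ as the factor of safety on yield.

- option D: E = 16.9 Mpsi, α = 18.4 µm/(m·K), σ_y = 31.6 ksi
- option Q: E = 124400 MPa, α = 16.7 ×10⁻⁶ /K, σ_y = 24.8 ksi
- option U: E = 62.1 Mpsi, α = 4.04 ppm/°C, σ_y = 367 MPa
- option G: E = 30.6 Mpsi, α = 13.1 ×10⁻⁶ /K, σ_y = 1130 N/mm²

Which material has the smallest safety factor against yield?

option Q

In consistent units (E in GPa, α in ×10⁻⁶/K, σ_y in MPa):
  option D: E = 116.5, α = 18.4, σ_y = 217.9 → σ = 532 MPa, n = 0.410
  option Q: E = 124.4, α = 16.7, σ_y = 171.0 → σ = 515 MPa, n = 0.332
  option U: E = 428.2, α = 4.04, σ_y = 367.0 → σ = 429 MPa, n = 0.856
  option G: E = 211.0, α = 13.1, σ_y = 1130 → σ = 685 MPa, n = 1.65
Option Q has the lowest safety factor, n = 0.332.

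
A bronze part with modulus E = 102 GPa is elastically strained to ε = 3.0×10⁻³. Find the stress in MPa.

σ = E·ε = 102000 MPa × 3.0×10⁻³ = 306 MPa.

306 MPa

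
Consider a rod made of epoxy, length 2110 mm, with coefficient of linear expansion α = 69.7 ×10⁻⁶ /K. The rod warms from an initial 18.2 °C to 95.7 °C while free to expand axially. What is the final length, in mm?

ΔT = 95.7 − 18.2 = 77.50 K.
ΔL = α·L₀·ΔT = 69.7×10⁻⁶ × 2110 mm × 77.50 K = 11.4 mm.
L = L₀ + ΔL = 2110 + 11.4 = 2121.4 mm.

2121.4 mm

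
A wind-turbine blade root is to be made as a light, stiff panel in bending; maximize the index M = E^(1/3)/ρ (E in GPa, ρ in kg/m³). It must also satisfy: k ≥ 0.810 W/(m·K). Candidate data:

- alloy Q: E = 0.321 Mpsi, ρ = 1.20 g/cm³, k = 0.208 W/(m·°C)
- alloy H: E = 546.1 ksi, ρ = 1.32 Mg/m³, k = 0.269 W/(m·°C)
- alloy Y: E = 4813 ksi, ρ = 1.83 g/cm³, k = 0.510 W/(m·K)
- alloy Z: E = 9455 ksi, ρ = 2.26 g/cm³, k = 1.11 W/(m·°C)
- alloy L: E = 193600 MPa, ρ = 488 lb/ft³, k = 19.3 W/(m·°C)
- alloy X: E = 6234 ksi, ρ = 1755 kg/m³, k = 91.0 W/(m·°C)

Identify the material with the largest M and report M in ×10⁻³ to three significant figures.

alloy X, M = 2.00×10⁻³

Screen on constraints: k ≥ 0.810 W/(m·K). Survivors: alloy Z, alloy L, alloy X.
Putting every candidate on a common basis:
  alloy Z: E = 65.19 GPa, ρ = 2260 kg/m³
  alloy L: E = 193.6 GPa, ρ = 7817 kg/m³
  alloy X: E = 42.98 GPa, ρ = 1755 kg/m³
  alloy X: M = 2.00×10⁻³
  alloy Z: M = 1.78×10⁻³
  alloy L: M = 0.740×10⁻³
The maximum is for alloy X.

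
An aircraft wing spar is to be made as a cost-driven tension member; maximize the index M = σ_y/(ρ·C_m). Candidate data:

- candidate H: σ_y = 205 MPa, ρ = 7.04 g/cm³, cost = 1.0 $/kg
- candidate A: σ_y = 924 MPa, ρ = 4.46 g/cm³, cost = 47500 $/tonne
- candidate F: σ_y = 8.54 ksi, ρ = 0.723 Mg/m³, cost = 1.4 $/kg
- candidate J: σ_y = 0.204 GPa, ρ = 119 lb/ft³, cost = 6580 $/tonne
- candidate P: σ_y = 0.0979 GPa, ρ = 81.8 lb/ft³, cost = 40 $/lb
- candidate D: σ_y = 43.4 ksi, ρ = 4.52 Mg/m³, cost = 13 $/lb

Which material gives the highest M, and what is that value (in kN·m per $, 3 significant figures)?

After converting to SI:
  candidate H: σ_y = 205.0 MPa, ρ = 7040 kg/m³, cost = 1.000 $/kg
  candidate A: σ_y = 924.0 MPa, ρ = 4460 kg/m³, cost = 47.50 $/kg
  candidate F: σ_y = 58.88 MPa, ρ = 723.0 kg/m³, cost = 1.400 $/kg
  candidate J: σ_y = 204.0 MPa, ρ = 1906 kg/m³, cost = 6.580 $/kg
  candidate P: σ_y = 97.90 MPa, ρ = 1310 kg/m³, cost = 88.18 $/kg
  candidate D: σ_y = 299.2 MPa, ρ = 4520 kg/m³, cost = 28.66 $/kg
  candidate F: M = 58.2 kN·m per $
  candidate H: M = 29.1 kN·m per $
  candidate J: M = 16.3 kN·m per $
  candidate A: M = 4.36 kN·m per $
  candidate D: M = 2.31 kN·m per $
  candidate P: M = 0.847 kN·m per $
Candidate F ranks first.

candidate F, M = 58.2 kN·m per $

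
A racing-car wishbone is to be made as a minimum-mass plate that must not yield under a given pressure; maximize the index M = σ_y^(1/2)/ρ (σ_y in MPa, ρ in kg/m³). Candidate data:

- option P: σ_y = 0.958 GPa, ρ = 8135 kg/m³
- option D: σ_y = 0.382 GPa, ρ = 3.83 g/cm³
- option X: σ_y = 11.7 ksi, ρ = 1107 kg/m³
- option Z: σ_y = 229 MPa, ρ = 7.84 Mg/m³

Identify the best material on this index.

Putting every candidate on a common basis:
  option P: σ_y = 958.0 MPa, ρ = 8135 kg/m³
  option D: σ_y = 382.0 MPa, ρ = 3830 kg/m³
  option X: σ_y = 80.67 MPa, ρ = 1107 kg/m³
  option Z: σ_y = 229.0 MPa, ρ = 7840 kg/m³
  option X: M = 8.11×10⁻³
  option D: M = 5.10×10⁻³
  option P: M = 3.80×10⁻³
  option Z: M = 1.93×10⁻³
Highest index: option X.

option X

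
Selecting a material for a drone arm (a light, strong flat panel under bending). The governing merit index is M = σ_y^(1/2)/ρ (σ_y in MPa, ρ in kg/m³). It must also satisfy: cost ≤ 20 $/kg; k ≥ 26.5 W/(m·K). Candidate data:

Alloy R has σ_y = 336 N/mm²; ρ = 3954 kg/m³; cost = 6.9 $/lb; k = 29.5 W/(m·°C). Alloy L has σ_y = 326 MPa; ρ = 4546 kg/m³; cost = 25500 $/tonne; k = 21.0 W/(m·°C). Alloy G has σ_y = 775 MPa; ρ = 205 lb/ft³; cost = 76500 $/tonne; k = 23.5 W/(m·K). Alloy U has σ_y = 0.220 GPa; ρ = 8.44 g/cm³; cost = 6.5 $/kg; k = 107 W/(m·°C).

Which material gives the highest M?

Screen on constraints: cost ≤ 20 $/kg; k ≥ 26.5 W/(m·K). Survivors: alloy R, alloy U.
After converting to SI:
  alloy R: σ_y = 336.0 MPa, ρ = 3954 kg/m³
  alloy U: σ_y = 220.0 MPa, ρ = 8440 kg/m³
  alloy R: M = 4.64×10⁻³
  alloy U: M = 1.76×10⁻³
Highest index: alloy R.

alloy R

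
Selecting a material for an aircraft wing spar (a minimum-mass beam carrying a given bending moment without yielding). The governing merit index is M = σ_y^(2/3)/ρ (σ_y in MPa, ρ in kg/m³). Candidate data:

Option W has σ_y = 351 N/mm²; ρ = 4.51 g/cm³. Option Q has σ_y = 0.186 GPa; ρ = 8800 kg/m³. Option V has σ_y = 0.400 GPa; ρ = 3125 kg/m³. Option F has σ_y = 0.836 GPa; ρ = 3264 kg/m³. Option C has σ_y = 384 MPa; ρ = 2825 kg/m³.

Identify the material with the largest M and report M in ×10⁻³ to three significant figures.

option F, M = 27.2×10⁻³

Convert each candidate to consistent units, then evaluate M:
  option W: σ_y = 351.0 MPa, ρ = 4510 kg/m³
  option Q: σ_y = 186.0 MPa, ρ = 8800 kg/m³
  option V: σ_y = 400.0 MPa, ρ = 3125 kg/m³
  option F: σ_y = 836.0 MPa, ρ = 3264 kg/m³
  option C: σ_y = 384.0 MPa, ρ = 2825 kg/m³
  option F: M = 27.2×10⁻³
  option C: M = 18.7×10⁻³
  option V: M = 17.4×10⁻³
  option W: M = 11.0×10⁻³
  option Q: M = 3.70×10⁻³
Highest index: option F.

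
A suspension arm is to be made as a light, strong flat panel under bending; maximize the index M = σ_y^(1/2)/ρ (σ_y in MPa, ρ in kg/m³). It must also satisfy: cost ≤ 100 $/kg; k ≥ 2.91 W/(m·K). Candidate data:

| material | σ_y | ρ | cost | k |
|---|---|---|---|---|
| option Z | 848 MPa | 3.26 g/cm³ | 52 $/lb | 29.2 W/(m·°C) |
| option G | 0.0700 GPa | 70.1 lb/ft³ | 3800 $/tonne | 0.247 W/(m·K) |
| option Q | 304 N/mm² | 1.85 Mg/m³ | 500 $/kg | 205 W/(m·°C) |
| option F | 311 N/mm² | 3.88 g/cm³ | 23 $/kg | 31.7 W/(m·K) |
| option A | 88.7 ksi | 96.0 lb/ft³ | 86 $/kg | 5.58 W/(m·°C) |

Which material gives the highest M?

option A

Screen on constraints: cost ≤ 100 $/kg; k ≥ 2.91 W/(m·K). Survivors: option F, option A.
In SI units:
  option F: σ_y = 311.0 MPa, ρ = 3880 kg/m³
  option A: σ_y = 611.6 MPa, ρ = 1538 kg/m³
  option A: M = 16.1×10⁻³
  option F: M = 4.55×10⁻³
Highest index: option A.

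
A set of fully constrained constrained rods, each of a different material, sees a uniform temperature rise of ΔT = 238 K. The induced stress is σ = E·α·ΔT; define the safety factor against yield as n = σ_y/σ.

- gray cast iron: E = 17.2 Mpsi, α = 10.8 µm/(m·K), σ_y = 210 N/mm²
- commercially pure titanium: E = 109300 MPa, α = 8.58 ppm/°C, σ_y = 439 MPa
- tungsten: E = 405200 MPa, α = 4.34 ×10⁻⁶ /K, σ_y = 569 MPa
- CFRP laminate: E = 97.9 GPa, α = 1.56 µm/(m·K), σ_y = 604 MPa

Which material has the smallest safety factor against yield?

gray cast iron

Converting E to GPa, α to ×10⁻⁶/K, σ_y to MPa, then σ and n for each:
  gray cast iron: E = 118.6, α = 10.8, σ_y = 210.0 → σ = 305 MPa, n = 0.689
  commercially pure titanium: E = 109.3, α = 8.58, σ_y = 439.0 → σ = 223 MPa, n = 1.97
  tungsten: E = 405.2, α = 4.34, σ_y = 569.0 → σ = 419 MPa, n = 1.36
  CFRP laminate: E = 97.90, α = 1.56, σ_y = 604.0 → σ = 36.3 MPa, n = 16.6
The minimum is gray cast iron at n = 0.689.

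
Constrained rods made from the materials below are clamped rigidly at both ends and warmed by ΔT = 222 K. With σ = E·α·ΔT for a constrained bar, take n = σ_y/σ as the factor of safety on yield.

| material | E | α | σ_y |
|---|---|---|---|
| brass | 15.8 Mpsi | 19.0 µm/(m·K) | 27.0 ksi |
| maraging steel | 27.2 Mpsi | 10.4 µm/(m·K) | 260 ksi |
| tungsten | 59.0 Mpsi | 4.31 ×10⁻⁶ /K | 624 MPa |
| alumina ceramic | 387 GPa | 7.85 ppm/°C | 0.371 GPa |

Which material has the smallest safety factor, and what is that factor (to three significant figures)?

Converting E to GPa, α to ×10⁻⁶/K, σ_y to MPa, then σ and n for each:
  brass: E = 108.9, α = 19.0, σ_y = 186.2 → σ = 459 MPa, n = 0.405
  maraging steel: E = 187.5, α = 10.4, σ_y = 1793 → σ = 433 MPa, n = 4.14
  tungsten: E = 406.8, α = 4.31, σ_y = 624.0 → σ = 389 MPa, n = 1.60
  alumina ceramic: E = 387.0, α = 7.85, σ_y = 371.0 → σ = 674 MPa, n = 0.550
The minimum is brass at n = 0.405.

brass, n = 0.405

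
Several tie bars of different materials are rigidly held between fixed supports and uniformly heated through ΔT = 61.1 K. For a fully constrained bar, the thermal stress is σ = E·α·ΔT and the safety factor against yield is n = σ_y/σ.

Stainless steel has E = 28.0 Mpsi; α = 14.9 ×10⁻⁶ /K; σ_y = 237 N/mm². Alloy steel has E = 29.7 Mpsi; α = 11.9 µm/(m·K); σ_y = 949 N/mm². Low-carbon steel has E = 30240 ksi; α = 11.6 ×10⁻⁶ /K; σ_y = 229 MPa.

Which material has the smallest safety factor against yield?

Converting E to GPa, α to ×10⁻⁶/K, σ_y to MPa, then σ and n for each:
  stainless steel: E = 193.1, α = 14.9, σ_y = 237.0 → σ = 176 MPa, n = 1.35
  alloy steel: E = 204.8, α = 11.9, σ_y = 949.0 → σ = 149 MPa, n = 6.37
  low-carbon steel: E = 208.5, α = 11.6, σ_y = 229.0 → σ = 148 MPa, n = 1.55
The minimum is stainless steel at n = 1.35.

stainless steel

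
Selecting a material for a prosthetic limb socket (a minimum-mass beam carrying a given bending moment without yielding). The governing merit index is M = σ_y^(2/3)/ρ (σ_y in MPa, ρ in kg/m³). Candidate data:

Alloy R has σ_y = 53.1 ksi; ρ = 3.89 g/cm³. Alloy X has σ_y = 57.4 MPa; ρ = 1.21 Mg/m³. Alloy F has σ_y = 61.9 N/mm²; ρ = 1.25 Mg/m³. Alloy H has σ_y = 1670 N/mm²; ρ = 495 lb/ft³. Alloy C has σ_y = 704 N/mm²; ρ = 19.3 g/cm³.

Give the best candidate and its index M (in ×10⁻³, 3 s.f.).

In SI units:
  alloy R: σ_y = 366.1 MPa, ρ = 3890 kg/m³
  alloy X: σ_y = 57.40 MPa, ρ = 1210 kg/m³
  alloy F: σ_y = 61.90 MPa, ρ = 1250 kg/m³
  alloy H: σ_y = 1670 MPa, ρ = 7929 kg/m³
  alloy C: σ_y = 704.0 MPa, ρ = 19300 kg/m³
  alloy H: M = 17.8×10⁻³
  alloy R: M = 13.2×10⁻³
  alloy F: M = 12.5×10⁻³
  alloy X: M = 12.3×10⁻³
  alloy C: M = 4.10×10⁻³
Alloy H ranks first.

alloy H, M = 17.8×10⁻³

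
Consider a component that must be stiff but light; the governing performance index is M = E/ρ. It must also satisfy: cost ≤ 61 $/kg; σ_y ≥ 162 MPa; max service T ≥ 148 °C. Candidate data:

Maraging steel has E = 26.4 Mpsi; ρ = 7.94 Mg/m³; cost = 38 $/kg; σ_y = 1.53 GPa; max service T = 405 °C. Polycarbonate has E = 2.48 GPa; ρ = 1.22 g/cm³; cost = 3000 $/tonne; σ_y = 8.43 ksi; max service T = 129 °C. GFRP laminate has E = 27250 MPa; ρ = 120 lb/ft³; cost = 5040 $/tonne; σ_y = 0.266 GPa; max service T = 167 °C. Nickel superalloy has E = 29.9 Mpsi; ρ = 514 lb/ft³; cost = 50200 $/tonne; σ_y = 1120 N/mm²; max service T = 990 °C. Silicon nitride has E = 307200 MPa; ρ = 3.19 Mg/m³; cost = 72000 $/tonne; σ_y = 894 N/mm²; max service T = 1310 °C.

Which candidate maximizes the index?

Screen on constraints: cost ≤ 61 $/kg; σ_y ≥ 162 MPa; max service T ≥ 148 °C. Survivors: maraging steel, GFRP laminate, nickel superalloy.
Normalizing units and computing the index:
  maraging steel: E = 182.0 GPa, ρ = 7940 kg/m³
  GFRP laminate: E = 27.25 GPa, ρ = 1922 kg/m³
  nickel superalloy: E = 206.2 GPa, ρ = 8233 kg/m³
  nickel superalloy: M = 25.0 MN·m/kg
  maraging steel: M = 22.9 MN·m/kg
  GFRP laminate: M = 14.2 MN·m/kg
The maximum is for nickel superalloy.

nickel superalloy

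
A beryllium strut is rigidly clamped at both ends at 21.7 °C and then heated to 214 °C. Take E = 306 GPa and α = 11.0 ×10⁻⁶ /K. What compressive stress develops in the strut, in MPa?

647 MPa

ΔT = 192.3 K. Constrained thermal stress σ = E·α·ΔT = 306.0×10³ MPa × 11.0×10⁻⁶ × 192.3 = 647 MPa (compressive).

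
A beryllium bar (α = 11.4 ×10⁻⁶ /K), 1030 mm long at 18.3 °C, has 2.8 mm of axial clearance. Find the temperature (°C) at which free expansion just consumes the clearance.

α·L₀·ΔT = 2.8 mm ⇒ ΔT = 2.8 / (11.4×10⁻⁶ × 1030.0) = 238.5 K.
T = 18.3 + 238.5 = 256.8 °C.

257 °C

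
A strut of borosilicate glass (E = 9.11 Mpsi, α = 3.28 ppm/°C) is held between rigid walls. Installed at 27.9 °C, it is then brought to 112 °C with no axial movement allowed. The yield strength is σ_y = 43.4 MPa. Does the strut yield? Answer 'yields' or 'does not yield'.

E = 9.11 Mpsi = 62.81 GPa.
ΔT = 84.10 K. Constrained thermal stress σ = E·α·ΔT = 62.81×10³ MPa × 3.28×10⁻⁶ × 84.10 = 17.3 MPa (compressive).
Compare to σ_y = 43.4 MPa: σ < σ_y, so it does not yield.

does not yield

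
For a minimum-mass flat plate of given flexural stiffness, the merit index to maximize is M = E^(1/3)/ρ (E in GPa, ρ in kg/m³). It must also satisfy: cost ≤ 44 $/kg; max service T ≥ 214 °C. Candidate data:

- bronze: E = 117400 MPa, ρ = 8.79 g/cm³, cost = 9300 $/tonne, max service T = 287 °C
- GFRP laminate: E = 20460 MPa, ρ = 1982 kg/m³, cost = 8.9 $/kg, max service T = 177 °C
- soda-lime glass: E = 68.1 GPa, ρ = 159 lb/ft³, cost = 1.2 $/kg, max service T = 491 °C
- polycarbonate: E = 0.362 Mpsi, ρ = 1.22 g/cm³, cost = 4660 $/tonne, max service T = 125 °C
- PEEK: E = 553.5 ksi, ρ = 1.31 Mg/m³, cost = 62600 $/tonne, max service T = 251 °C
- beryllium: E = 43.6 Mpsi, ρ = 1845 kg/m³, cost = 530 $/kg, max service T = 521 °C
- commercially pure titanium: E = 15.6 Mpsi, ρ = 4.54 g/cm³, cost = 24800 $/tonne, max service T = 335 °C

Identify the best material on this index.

Screen on constraints: cost ≤ 44 $/kg; max service T ≥ 214 °C. Survivors: bronze, soda-lime glass, commercially pure titanium.
In SI units:
  bronze: E = 117.4 GPa, ρ = 8790 kg/m³
  soda-lime glass: E = 68.10 GPa, ρ = 2547 kg/m³
  commercially pure titanium: E = 107.6 GPa, ρ = 4540 kg/m³
  soda-lime glass: M = 1.60×10⁻³
  commercially pure titanium: M = 1.05×10⁻³
  bronze: M = 0.557×10⁻³
Soda-lime glass ranks first.

soda-lime glass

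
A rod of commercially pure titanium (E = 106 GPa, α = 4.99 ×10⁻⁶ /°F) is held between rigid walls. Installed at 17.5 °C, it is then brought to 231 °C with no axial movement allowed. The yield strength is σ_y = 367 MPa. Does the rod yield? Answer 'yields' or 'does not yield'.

α = 4.99×10⁻⁶/°F × 9/5 = 8.98×10⁻⁶/K.
ΔT = 213.5 K. Constrained thermal stress σ = E·α·ΔT = 106.0×10³ MPa × 8.98×10⁻⁶ × 213.5 = 203 MPa (compressive).
Compare to σ_y = 367 MPa: σ < σ_y, so it does not yield.

does not yield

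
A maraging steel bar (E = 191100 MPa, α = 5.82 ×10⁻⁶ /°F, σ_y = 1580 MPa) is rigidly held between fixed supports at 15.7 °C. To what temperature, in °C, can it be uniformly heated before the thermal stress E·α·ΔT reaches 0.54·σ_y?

442 °C

E = 191100 MPa = 191.1 GPa.
α = 5.82×10⁻⁶/°F × 9/5 = 10.5×10⁻⁶/K.
E·α·ΔT = 853.2 MPa ⇒ ΔT = 853.2 / (191.1×10³ × 10.5×10⁻⁶) = 426.2 K.
T = 15.7 + 426.2 = 441.9 °C.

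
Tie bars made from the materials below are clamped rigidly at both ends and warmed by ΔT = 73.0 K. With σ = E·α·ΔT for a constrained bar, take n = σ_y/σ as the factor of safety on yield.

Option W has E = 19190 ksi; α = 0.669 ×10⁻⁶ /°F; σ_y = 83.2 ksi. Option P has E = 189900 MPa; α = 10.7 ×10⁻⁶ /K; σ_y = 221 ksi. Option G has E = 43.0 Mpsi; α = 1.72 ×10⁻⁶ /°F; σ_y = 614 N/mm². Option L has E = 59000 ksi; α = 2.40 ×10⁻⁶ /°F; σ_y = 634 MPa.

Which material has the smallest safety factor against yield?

option L

Converting E to GPa, α to ×10⁻⁶/K, σ_y to MPa, then σ and n for each:
  option W: E = 132.3, α = 1.20, σ_y = 573.6 → σ = 11.6 MPa, n = 49.3
  option P: E = 189.9, α = 10.7, σ_y = 1524 → σ = 148 MPa, n = 10.3
  option G: E = 296.5, α = 3.10, σ_y = 614.0 → σ = 67.0 MPa, n = 9.16
  option L: E = 406.8, α = 4.32, σ_y = 634.0 → σ = 128 MPa, n = 4.94
Smallest n: option L with n = 4.94.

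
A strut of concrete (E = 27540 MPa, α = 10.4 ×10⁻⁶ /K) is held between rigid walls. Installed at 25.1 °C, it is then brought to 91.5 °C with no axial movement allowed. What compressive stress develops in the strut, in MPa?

E = 27540 MPa = 27.54 GPa.
ΔT = 66.40 K. Constrained thermal stress σ = E·α·ΔT = 27.54×10³ MPa × 10.4×10⁻⁶ × 66.40 = 19.0 MPa (compressive).

19.0 MPa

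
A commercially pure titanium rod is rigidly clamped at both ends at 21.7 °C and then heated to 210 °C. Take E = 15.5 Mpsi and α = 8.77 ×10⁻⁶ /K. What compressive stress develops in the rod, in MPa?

176 MPa

E = 15.5 Mpsi = 106.9 GPa.
ΔT = 188.3 K. Constrained thermal stress σ = E·α·ΔT = 106.9×10³ MPa × 8.77×10⁻⁶ × 188.3 = 176 MPa (compressive).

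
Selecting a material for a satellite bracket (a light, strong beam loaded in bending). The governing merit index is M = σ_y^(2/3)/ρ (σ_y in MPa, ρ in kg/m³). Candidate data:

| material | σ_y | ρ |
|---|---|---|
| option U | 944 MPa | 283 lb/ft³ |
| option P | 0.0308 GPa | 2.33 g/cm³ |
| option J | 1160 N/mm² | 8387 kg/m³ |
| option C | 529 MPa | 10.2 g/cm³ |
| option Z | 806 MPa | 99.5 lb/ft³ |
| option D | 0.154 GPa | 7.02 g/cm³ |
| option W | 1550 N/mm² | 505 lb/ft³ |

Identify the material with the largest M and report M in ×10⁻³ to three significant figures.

In SI units:
  option U: σ_y = 944.0 MPa, ρ = 4533 kg/m³
  option P: σ_y = 30.80 MPa, ρ = 2330 kg/m³
  option J: σ_y = 1160 MPa, ρ = 8387 kg/m³
  option C: σ_y = 529.0 MPa, ρ = 10200 kg/m³
  option Z: σ_y = 806.0 MPa, ρ = 1594 kg/m³
  option D: σ_y = 154.0 MPa, ρ = 7020 kg/m³
  option W: σ_y = 1550 MPa, ρ = 8089 kg/m³
  option Z: M = 54.3×10⁻³
  option U: M = 21.2×10⁻³
  option W: M = 16.6×10⁻³
  option J: M = 13.2×10⁻³
  option C: M = 6.41×10⁻³
  option P: M = 4.22×10⁻³
  option D: M = 4.09×10⁻³
Option Z has the largest M.

option Z, M = 54.3×10⁻³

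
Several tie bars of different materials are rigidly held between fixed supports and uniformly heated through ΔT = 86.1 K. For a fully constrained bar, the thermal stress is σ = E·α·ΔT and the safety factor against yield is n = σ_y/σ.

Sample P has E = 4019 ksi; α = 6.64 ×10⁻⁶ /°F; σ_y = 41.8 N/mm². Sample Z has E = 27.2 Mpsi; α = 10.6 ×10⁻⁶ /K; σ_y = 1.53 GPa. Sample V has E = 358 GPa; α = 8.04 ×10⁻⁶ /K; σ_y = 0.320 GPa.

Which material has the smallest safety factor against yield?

sample V

Converting E to GPa, α to ×10⁻⁶/K, σ_y to MPa, then σ and n for each:
  sample P: E = 27.71, α = 12.0, σ_y = 41.80 → σ = 28.5 MPa, n = 1.47
  sample Z: E = 187.5, α = 10.6, σ_y = 1530 → σ = 171 MPa, n = 8.94
  sample V: E = 358.0, α = 8.04, σ_y = 320.0 → σ = 248 MPa, n = 1.29
The minimum is sample V at n = 1.29.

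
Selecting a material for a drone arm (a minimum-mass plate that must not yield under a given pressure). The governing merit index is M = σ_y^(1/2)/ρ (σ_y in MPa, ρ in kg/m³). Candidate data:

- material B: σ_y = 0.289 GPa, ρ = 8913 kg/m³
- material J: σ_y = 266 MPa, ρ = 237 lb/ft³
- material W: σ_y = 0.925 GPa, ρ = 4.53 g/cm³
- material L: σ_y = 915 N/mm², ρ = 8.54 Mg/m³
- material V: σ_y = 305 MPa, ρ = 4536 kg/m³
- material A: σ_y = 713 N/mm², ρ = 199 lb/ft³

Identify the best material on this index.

material A

In SI units:
  material B: σ_y = 289.0 MPa, ρ = 8913 kg/m³
  material J: σ_y = 266.0 MPa, ρ = 3796 kg/m³
  material W: σ_y = 925.0 MPa, ρ = 4530 kg/m³
  material L: σ_y = 915.0 MPa, ρ = 8540 kg/m³
  material V: σ_y = 305.0 MPa, ρ = 4536 kg/m³
  material A: σ_y = 713.0 MPa, ρ = 3188 kg/m³
  material A: M = 8.38×10⁻³
  material W: M = 6.71×10⁻³
  material J: M = 4.30×10⁻³
  material V: M = 3.85×10⁻³
  material L: M = 3.54×10⁻³
  material B: M = 1.91×10⁻³
Material A has the largest M.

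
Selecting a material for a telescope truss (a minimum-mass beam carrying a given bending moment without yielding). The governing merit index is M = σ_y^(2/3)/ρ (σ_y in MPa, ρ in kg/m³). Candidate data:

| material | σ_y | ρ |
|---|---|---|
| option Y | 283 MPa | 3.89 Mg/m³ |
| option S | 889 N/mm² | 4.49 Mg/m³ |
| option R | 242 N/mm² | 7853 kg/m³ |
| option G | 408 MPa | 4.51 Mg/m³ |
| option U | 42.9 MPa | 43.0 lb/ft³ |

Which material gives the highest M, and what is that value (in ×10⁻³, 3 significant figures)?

Normalizing units and computing the index:
  option Y: σ_y = 283.0 MPa, ρ = 3890 kg/m³
  option S: σ_y = 889.0 MPa, ρ = 4490 kg/m³
  option R: σ_y = 242.0 MPa, ρ = 7853 kg/m³
  option G: σ_y = 408.0 MPa, ρ = 4510 kg/m³
  option U: σ_y = 42.90 MPa, ρ = 688.8 kg/m³
  option S: M = 20.6×10⁻³
  option U: M = 17.8×10⁻³
  option G: M = 12.2×10⁻³
  option Y: M = 11.1×10⁻³
  option R: M = 4.95×10⁻³
The maximum is for option S.

option S, M = 20.6×10⁻³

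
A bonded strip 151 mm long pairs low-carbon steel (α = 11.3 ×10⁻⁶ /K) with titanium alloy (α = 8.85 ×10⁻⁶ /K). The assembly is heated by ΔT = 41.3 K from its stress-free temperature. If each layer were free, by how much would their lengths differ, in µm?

15.3 µm

Δα = |11.3 − 8.85|×10⁻⁶/K = 2.45×10⁻⁶/K.
ΔL_mismatch = Δα·L·ΔT = 2.45×10⁻⁶ × 151.0 mm × 41.3 K = 15.3 µm.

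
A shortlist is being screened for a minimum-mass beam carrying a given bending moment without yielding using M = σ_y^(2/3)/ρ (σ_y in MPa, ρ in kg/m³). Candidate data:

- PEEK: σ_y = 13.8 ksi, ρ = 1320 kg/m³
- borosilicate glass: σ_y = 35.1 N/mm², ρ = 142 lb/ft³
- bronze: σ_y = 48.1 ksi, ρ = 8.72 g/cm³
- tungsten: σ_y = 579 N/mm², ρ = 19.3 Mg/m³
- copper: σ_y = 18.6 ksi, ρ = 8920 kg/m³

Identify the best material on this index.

After converting to SI:
  PEEK: σ_y = 95.15 MPa, ρ = 1320 kg/m³
  borosilicate glass: σ_y = 35.10 MPa, ρ = 2275 kg/m³
  bronze: σ_y = 331.6 MPa, ρ = 8720 kg/m³
  tungsten: σ_y = 579.0 MPa, ρ = 19300 kg/m³
  copper: σ_y = 128.2 MPa, ρ = 8920 kg/m³
  PEEK: M = 15.8×10⁻³
  bronze: M = 5.49×10⁻³
  borosilicate glass: M = 4.71×10⁻³
  tungsten: M = 3.60×10⁻³
  copper: M = 2.85×10⁻³
PEEK has the largest M.

PEEK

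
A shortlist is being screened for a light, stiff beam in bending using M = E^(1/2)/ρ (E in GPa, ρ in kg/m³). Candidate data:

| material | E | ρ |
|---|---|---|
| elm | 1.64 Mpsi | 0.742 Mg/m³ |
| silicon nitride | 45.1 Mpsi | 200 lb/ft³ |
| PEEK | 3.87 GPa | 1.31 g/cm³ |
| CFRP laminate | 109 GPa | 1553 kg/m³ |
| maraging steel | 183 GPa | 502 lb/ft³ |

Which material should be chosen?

After converting to SI:
  elm: E = 11.31 GPa, ρ = 742.0 kg/m³
  silicon nitride: E = 311.0 GPa, ρ = 3204 kg/m³
  PEEK: E = 3.870 GPa, ρ = 1310 kg/m³
  CFRP laminate: E = 109.0 GPa, ρ = 1553 kg/m³
  maraging steel: E = 183.0 GPa, ρ = 8041 kg/m³
  CFRP laminate: M = 6.72×10⁻³
  silicon nitride: M = 5.50×10⁻³
  elm: M = 4.53×10⁻³
  maraging steel: M = 1.68×10⁻³
  PEEK: M = 1.50×10⁻³
Highest index: CFRP laminate.

CFRP laminate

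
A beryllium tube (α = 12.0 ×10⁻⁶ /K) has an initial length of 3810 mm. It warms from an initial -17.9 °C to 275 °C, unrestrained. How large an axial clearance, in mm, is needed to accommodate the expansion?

ΔT = 275 − (-17.9) = 292.9 K.
ΔL = α·L₀·ΔT = 12.0×10⁻⁶ × 3810 mm × 292.9 K = 13.4 mm.

13.4 mm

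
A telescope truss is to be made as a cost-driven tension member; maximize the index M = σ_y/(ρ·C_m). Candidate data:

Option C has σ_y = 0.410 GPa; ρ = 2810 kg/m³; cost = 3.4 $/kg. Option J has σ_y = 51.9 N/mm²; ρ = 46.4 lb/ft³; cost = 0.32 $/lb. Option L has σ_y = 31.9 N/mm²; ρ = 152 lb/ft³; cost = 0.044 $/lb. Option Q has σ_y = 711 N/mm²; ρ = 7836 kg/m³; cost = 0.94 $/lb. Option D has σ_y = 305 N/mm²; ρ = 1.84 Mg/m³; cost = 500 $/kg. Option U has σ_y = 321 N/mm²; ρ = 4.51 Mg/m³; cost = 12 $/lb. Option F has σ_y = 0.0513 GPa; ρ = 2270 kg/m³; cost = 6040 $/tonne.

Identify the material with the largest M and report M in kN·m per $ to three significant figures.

option L, M = 135 kN·m per $

In SI units:
  option C: σ_y = 410.0 MPa, ρ = 2810 kg/m³, cost = 3.400 $/kg
  option J: σ_y = 51.90 MPa, ρ = 743.3 kg/m³, cost = 0.7055 $/kg
  option L: σ_y = 31.90 MPa, ρ = 2435 kg/m³, cost = 0.09700 $/kg
  option Q: σ_y = 711.0 MPa, ρ = 7836 kg/m³, cost = 2.072 $/kg
  option D: σ_y = 305.0 MPa, ρ = 1840 kg/m³, cost = 500.0 $/kg
  option U: σ_y = 321.0 MPa, ρ = 4510 kg/m³, cost = 26.46 $/kg
  option F: σ_y = 51.30 MPa, ρ = 2270 kg/m³, cost = 6.040 $/kg
  option L: M = 135 kN·m per $
  option J: M = 99.0 kN·m per $
  option Q: M = 43.8 kN·m per $
  option C: M = 42.9 kN·m per $
  option F: M = 3.74 kN·m per $
  option U: M = 2.69 kN·m per $
  option D: M = 0.332 kN·m per $
Option L ranks first.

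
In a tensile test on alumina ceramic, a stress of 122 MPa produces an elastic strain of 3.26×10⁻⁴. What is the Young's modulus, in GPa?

E = σ/ε = 122 MPa / 3.26×10⁻⁴ = 374200 MPa = 374 GPa.

374 GPa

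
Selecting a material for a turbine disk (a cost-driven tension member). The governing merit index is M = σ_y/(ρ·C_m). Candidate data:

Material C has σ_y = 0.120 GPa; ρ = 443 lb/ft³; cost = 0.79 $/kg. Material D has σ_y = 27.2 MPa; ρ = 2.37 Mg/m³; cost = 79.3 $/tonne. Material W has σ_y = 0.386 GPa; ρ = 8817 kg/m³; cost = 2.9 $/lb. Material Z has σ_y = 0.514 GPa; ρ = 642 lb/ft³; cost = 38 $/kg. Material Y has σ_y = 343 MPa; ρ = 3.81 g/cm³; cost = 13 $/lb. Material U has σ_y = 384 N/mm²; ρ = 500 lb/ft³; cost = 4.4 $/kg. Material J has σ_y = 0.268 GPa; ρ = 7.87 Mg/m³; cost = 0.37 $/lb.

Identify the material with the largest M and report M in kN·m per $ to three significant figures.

Convert each candidate to consistent units, then evaluate M:
  material C: σ_y = 120.0 MPa, ρ = 7096 kg/m³, cost = 0.7900 $/kg
  material D: σ_y = 27.20 MPa, ρ = 2370 kg/m³, cost = 0.07930 $/kg
  material W: σ_y = 386.0 MPa, ρ = 8817 kg/m³, cost = 6.393 $/kg
  material Z: σ_y = 514.0 MPa, ρ = 10280 kg/m³, cost = 38.00 $/kg
  material Y: σ_y = 343.0 MPa, ρ = 3810 kg/m³, cost = 28.66 $/kg
  material U: σ_y = 384.0 MPa, ρ = 8009 kg/m³, cost = 4.400 $/kg
  material J: σ_y = 268.0 MPa, ρ = 7870 kg/m³, cost = 0.8157 $/kg
  material D: M = 145 kN·m per $
  material J: M = 41.7 kN·m per $
  material C: M = 21.4 kN·m per $
  material U: M = 10.9 kN·m per $
  material W: M = 6.85 kN·m per $
  material Y: M = 3.14 kN·m per $
  material Z: M = 1.32 kN·m per $
Material D has the largest M.

material D, M = 145 kN·m per $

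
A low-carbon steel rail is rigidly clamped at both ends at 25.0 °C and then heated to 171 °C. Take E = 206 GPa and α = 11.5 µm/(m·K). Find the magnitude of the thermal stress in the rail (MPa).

ΔT = 146.0 K. Constrained thermal stress σ = E·α·ΔT = 206.0×10³ MPa × 11.5×10⁻⁶ × 146.0 = 346 MPa (compressive).

346 MPa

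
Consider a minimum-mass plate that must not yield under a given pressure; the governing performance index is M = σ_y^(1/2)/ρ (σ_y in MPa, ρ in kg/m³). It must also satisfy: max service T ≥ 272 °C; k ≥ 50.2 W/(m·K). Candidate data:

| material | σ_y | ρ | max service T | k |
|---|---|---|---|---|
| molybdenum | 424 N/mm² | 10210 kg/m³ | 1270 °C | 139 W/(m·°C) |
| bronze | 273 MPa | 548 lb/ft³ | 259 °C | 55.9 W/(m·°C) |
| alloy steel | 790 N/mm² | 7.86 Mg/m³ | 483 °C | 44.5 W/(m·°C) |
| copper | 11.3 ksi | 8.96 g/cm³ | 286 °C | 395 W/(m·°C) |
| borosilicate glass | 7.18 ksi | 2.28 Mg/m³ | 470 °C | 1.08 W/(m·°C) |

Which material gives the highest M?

Screen on constraints: max service T ≥ 272 °C; k ≥ 50.2 W/(m·K). Survivors: molybdenum, copper.
Putting every candidate on a common basis:
  molybdenum: σ_y = 424.0 MPa, ρ = 10210 kg/m³
  copper: σ_y = 77.91 MPa, ρ = 8960 kg/m³
  molybdenum: M = 2.02×10⁻³
  copper: M = 0.985×10⁻³
Molybdenum ranks first.

molybdenum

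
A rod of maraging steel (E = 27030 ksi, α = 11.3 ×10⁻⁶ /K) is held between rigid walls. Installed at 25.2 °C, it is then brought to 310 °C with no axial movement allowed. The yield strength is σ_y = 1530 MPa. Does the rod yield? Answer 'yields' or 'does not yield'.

does not yield

E = 27030 ksi = 186.4 GPa.
ΔT = 284.8 K. Constrained thermal stress σ = E·α·ΔT = 186.4×10³ MPa × 11.3×10⁻⁶ × 284.8 = 600 MPa (compressive).
Compare to σ_y = 1530 MPa: σ < σ_y, so it does not yield.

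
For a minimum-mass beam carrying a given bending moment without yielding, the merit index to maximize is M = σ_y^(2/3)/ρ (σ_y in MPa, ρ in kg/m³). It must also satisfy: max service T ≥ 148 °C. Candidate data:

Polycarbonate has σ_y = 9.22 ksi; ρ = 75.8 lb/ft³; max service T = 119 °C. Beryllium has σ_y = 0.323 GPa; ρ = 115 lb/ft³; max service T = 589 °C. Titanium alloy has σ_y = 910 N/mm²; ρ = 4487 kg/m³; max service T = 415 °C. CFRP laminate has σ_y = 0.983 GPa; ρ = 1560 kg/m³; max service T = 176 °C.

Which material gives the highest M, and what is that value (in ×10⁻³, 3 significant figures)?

Screen on constraints: max service T ≥ 148 °C. Survivors: beryllium, titanium alloy, CFRP laminate.
After converting to SI:
  beryllium: σ_y = 323.0 MPa, ρ = 1842 kg/m³
  titanium alloy: σ_y = 910.0 MPa, ρ = 4487 kg/m³
  CFRP laminate: σ_y = 983.0 MPa, ρ = 1560 kg/m³
  CFRP laminate: M = 63.4×10⁻³
  beryllium: M = 25.6×10⁻³
  titanium alloy: M = 20.9×10⁻³
CFRP laminate has the largest M.

CFRP laminate, M = 63.4×10⁻³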